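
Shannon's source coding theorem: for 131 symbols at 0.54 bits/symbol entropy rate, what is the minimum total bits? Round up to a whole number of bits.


Minimum bits >= n * H = 131 * 0.54 = 70.74, rounded up to a whole number of bits = 71

71 bits


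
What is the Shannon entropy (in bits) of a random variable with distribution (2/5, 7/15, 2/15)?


H = -sum(p_i * log2(p_i)). Terms: -(2/5)*log2(2/5) = 0.528771; -(7/15)*log2(7/15) = 0.513117; -(2/15)*log2(2/15) = 0.387585. H = 0.528771 + 0.513117 + 0.387585 = 1.4295

1.4295 bits


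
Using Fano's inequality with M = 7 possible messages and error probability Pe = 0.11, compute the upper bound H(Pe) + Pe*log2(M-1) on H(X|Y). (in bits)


H(Pe) = -Pe*log2(Pe) - (1-Pe)*log2(1-Pe) = -0.11*log2(0.11) - 0.89*log2(0.89) = 0.350287 + 0.149629 = 0.4999. Pe*log2(M-1) = 0.11*log2(6) = 0.284346. Bound = H(Pe) + Pe*log2(M-1) = 0.350287 + 0.149629 + 0.284346 = 0.7843

0.7843 bits


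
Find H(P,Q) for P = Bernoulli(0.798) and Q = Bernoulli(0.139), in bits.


H(P,Q) = -p*log2(q) - (1-p)*log2(1-q). -0.798*log2(0.139) = 2.271781; -0.202*log2(0.861) = 0.043615. H(P,Q) = 2.271781 + 0.043615 = 2.3154

2.3154 bits


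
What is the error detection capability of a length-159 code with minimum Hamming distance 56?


Detection capability = d_min - 1 = 56 - 1 = 55

55 errors


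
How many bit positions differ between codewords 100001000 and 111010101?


Count differing positions: . ^ ^ . ^ ^ ^ . ^ = 6 differences

6


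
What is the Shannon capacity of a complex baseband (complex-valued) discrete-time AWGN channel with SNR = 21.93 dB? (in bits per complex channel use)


SNR_linear = 10^(21.93/10) = 155.9553; C = log2(1 + SNR_linear) = log2(1 + 155.9553) = 7.2942

7.2942 bits/channel use


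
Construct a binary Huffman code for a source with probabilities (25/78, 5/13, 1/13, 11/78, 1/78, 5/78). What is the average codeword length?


Huffman construction (repeatedly merge the two least-probable nodes; each merge adds 1 bit to every symbol beneath it): 1/78 + 5/78 = 1/13; 1/13 + 1/13 = 2/13; 11/78 + 2/13 = 23/78; 23/78 + 25/78 = 8/13; 5/13 + 8/13 = 1. Resulting codeword lengths (in the order the probabilities were given): (2, 1, 4, 3, 5, 5). L_avg = sum(p_i * l_i) = 25/78*2 + 5/13*1 + 1/13*4 + 11/78*3 + 1/78*5 + 5/78*5 = 167/78 = 2.141

2.141 bits


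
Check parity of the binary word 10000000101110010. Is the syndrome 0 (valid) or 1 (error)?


Syndrome = XOR of all bits = 1 XOR 0 XOR 0 XOR 0 XOR 0 XOR 0 XOR 0 XOR 0 XOR 1 XOR 0 XOR 1 XOR 1 XOR 1 XOR 0 XOR 0 XOR 1 XOR 0 = 0

0


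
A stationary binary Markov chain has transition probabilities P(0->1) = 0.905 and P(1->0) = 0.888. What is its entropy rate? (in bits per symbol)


Stationary distribution: pi_0 = p10/(p01+p10) = 0.4953, pi_1 = 0.5047. Entropy rate H' = pi_0*H(p01) + pi_1*H(p10) = 0.4953*0.4529 + 0.5047*0.5059 = 0.4797

0.4797 bits/symbol


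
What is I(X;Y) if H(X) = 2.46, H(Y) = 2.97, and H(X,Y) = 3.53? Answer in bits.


I(X;Y) = H(X) + H(Y) - H(X,Y) = 2.46 + 2.97 - 3.53 = 1.9

1.9 bits


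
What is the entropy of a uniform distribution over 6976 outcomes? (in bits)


H = log2(n) = log2(6976) = 12.7682

12.7682 bits


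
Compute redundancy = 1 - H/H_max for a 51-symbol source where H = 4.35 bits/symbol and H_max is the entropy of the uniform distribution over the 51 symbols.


H_max = log2(K) = log2(51) = 5.6724 bits/symbol. Redundancy = 1 - H/H_max = 1 - 4.35/5.6724 = 1 - 0.7669 = 0.2331

0.2331


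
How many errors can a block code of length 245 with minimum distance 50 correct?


Correction capability = floor((d-1)/2) = floor((50-1)/2) = 24

24 errors


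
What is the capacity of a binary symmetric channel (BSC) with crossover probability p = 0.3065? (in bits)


H(p) = -p*log2(p) - (1-p)*log2(1-p) = -0.3065*log2(0.3065) - 0.6935*log2(0.6935) = 0.522902 + 0.366190 = 0.8891. C = 1 - H(p) = 1 - 0.8891 = 0.1109

0.1109 bits


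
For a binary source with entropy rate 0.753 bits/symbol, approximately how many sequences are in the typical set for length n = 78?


log2|A_typical| = nH = 78 * 0.753 = 58.734, so |A_typical| ~ 2^58.734 = 4.794e+17

4.794e+17


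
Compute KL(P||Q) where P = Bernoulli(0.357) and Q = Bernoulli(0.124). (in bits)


KL = p*log2(p/q) + (1-p)*log2((1-p)/(1-q)) = 0.357*log2(0.357/0.124) + 0.643*log2(0.643/0.876) = 0.2578

0.2578 bits


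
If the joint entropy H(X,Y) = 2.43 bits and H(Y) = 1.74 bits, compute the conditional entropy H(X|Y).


H(X|Y) = H(X,Y) - H(Y) = 2.43 - 1.74 = 0.69

0.69 bits


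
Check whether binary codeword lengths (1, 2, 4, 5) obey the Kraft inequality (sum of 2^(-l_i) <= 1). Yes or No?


Kraft sum = sum(2^(-l_i)) = 0.8438, need <= 1. Result: satisfied (a binary prefix-free code with these lengths exists)

Yes


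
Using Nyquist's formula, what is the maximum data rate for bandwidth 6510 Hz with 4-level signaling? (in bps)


Rate = 2 * B * log2(M) = 2 * 6510 * 2.0 = 26040.0

26040.0 bps


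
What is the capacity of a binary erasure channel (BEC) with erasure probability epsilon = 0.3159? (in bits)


C = 1 - epsilon = 1 - 0.3159 = 0.6841

0.6841 bits


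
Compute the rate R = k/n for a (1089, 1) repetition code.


Rate = k/n = 1/1089

1/1089


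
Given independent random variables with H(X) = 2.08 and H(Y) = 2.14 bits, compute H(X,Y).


For independent variables, H(X,Y) = H(X) + H(Y) = 2.08 + 2.14 = 4.22

4.22 bits


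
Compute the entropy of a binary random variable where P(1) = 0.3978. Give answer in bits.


H = -p*log2(p) - (1-p)*log2(1-p). -0.3978*log2(0.3978) = 0.529028; -0.6022*log2(0.6022) = 0.440621. H = 0.529028 + 0.440621 = 0.9696

0.9696 bits


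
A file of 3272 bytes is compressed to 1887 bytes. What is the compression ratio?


Ratio = original / compressed = 3272 / 1887 = 1.734

1.734


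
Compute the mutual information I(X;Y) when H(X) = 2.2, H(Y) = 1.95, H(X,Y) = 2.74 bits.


I(X;Y) = H(X) + H(Y) - H(X,Y) = 2.2 + 1.95 - 2.74 = 1.41

1.41 bits


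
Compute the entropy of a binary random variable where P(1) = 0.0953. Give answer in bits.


H = -p*log2(p) - (1-p)*log2(1-p). -0.0953*log2(0.0953) = 0.323199; -0.9047*log2(0.9047) = 0.130719. H = 0.323199 + 0.130719 = 0.4539

0.4539 bits


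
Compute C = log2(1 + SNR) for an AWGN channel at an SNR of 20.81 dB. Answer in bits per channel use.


SNR_linear = 10^(20.81/10) = 120.5036; C = log2(1 + SNR_linear) = log2(1 + 120.5036) = 6.9249

6.9249 bits/channel use


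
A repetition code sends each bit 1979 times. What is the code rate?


Rate = k/n = 1/1979

1/1979


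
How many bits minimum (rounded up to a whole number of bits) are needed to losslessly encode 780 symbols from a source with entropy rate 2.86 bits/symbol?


Minimum bits >= n * H = 780 * 2.86 = 2230.8, rounded up to a whole number of bits = 2231

2231 bits


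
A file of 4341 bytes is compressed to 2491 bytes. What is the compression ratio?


Ratio = original / compressed = 4341 / 2491 = 1.7427

1.7427


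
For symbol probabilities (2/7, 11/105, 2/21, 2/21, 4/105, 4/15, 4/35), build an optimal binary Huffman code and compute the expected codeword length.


Huffman construction (repeatedly merge the two least-probable nodes; each merge adds 1 bit to every symbol beneath it): 4/105 + 2/21 = 2/15; 2/21 + 11/105 = 1/5; 4/35 + 2/15 = 26/105; 1/5 + 26/105 = 47/105; 4/15 + 2/7 = 58/105; 47/105 + 58/105 = 1. Resulting codeword lengths (in the order the probabilities were given): (2, 3, 4, 3, 4, 2, 3). L_avg = sum(p_i * l_i) = 2/7*2 + 11/105*3 + 2/21*4 + 2/21*3 + 4/105*4 + 4/15*2 + 4/35*3 = 271/105 = 2.581

2.581 bits


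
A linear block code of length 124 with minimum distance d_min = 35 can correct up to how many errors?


Correction capability = floor((d-1)/2) = floor((35-1)/2) = 17

17 errors


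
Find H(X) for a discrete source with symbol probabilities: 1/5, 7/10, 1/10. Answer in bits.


H = -sum(p_i * log2(p_i)). Terms: -(1/5)*log2(1/5) = 0.464386; -(7/10)*log2(7/10) = 0.360201; -(1/10)*log2(1/10) = 0.332193. H = 0.464386 + 0.360201 + 0.332193 = 1.1568

1.1568 bits


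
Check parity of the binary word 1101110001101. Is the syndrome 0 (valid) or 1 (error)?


Syndrome = XOR of all bits = 1 XOR 1 XOR 0 XOR 1 XOR 1 XOR 1 XOR 0 XOR 0 XOR 0 XOR 1 XOR 1 XOR 0 XOR 1 = 0

0


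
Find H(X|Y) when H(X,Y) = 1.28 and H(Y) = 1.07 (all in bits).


H(X|Y) = H(X,Y) - H(Y) = 1.28 - 1.07 = 0.21

0.21 bits


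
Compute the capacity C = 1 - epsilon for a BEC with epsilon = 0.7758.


C = 1 - epsilon = 1 - 0.7758 = 0.2242

0.2242 bits


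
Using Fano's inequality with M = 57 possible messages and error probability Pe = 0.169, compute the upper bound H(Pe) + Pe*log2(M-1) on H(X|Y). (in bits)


H(Pe) = -Pe*log2(Pe) - (1-Pe)*log2(1-Pe) = -0.169*log2(0.169) - 0.831*log2(0.831) = 0.433469 + 0.221943 = 0.6554. Pe*log2(M-1) = 0.169*log2(56) = 0.981443. Bound = H(Pe) + Pe*log2(M-1) = 0.433469 + 0.221943 + 0.981443 = 1.6369

1.6369 bits


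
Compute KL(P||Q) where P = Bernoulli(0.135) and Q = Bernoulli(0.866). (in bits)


KL = p*log2(p/q) + (1-p)*log2((1-p)/(1-q)) = 0.135*log2(0.135/0.866) + 0.865*log2(0.865/0.134) = 1.9653

1.9653 bits


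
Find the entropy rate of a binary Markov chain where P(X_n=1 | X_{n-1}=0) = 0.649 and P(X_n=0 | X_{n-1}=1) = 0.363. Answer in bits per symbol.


Stationary distribution: pi_0 = p10/(p01+p10) = 0.3587, pi_1 = 0.6413. Entropy rate H' = pi_0*H(p01) + pi_1*H(p10) = 0.3587*0.935 + 0.6413*0.9451 = 0.9415

0.9415 bits/symbol


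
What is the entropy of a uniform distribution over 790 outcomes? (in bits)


H = log2(n) = log2(790) = 9.6257

9.6257 bits


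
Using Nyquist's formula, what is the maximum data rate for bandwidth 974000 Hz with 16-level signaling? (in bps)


Rate = 2 * B * log2(M) = 2 * 974000 * 4.0 = 7792000.0

7792000.0 bps


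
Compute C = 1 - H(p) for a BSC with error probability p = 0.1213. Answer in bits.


H(p) = -p*log2(p) - (1-p)*log2(1-p) = -0.1213*log2(0.1213) - 0.8787*log2(0.8787) = 0.369158 + 0.163928 = 0.5331. C = 1 - H(p) = 1 - 0.5331 = 0.4669

0.4669 bits


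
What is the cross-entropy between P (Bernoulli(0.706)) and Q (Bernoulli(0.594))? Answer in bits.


H(P,Q) = -p*log2(q) - (1-p)*log2(1-q). -0.706*log2(0.594) = 0.530534; -0.294*log2(0.406) = 0.382332. H(P,Q) = 0.530534 + 0.382332 = 0.9129

0.9129 bits


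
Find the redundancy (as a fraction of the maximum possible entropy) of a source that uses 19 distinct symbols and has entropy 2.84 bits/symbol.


H_max = log2(K) = log2(19) = 4.2479 bits/symbol. Redundancy = 1 - H/H_max = 1 - 2.84/4.2479 = 1 - 0.6686 = 0.3314

0.3314


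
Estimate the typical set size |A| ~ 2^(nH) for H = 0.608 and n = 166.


log2|A_typical| = nH = 166 * 0.608 = 100.928, so |A_typical| ~ 2^100.928 = 2.412e+30

2.412e+30


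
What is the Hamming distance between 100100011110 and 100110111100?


Count differing positions: . . . . ^ . ^ . . . ^ . = 3 differences

3


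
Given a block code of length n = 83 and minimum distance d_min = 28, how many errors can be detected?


Detection capability = d_min - 1 = 28 - 1 = 27

27 errors


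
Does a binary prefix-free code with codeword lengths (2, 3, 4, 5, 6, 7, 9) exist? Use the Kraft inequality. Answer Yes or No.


Kraft sum = sum(2^(-l_i)) = 0.4941, need <= 1. Result: satisfied (a binary prefix-free code with these lengths exists)

Yes


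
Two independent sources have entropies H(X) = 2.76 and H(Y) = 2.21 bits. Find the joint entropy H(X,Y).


For independent variables, H(X,Y) = H(X) + H(Y) = 2.76 + 2.21 = 4.97

4.97 bits


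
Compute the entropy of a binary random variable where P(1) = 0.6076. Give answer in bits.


H = -p*log2(p) - (1-p)*log2(1-p). -0.6076*log2(0.6076) = 0.436747; -0.3924*log2(0.3924) = 0.529584. H = 0.436747 + 0.529584 = 0.9663

0.9663 bits


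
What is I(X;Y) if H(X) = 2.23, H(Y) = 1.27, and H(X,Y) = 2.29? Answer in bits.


I(X;Y) = H(X) + H(Y) - H(X,Y) = 2.23 + 1.27 - 2.29 = 1.21

1.21 bits


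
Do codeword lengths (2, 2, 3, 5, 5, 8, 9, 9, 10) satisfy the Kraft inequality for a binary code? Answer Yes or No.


Kraft sum = sum(2^(-l_i)) = 0.6963, need <= 1. Result: satisfied (a binary prefix-free code with these lengths exists)

Yes


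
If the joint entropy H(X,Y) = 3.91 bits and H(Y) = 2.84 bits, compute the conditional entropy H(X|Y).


H(X|Y) = H(X,Y) - H(Y) = 3.91 - 2.84 = 1.07

1.07 bits


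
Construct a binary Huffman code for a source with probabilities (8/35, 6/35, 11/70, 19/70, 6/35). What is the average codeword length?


Huffman construction (repeatedly merge the two least-probable nodes; each merge adds 1 bit to every symbol beneath it): 11/70 + 6/35 = 23/70; 6/35 + 8/35 = 2/5; 19/70 + 23/70 = 3/5; 2/5 + 3/5 = 1. Resulting codeword lengths (in the order the probabilities were given): (2, 3, 3, 2, 2). L_avg = sum(p_i * l_i) = 8/35*2 + 6/35*3 + 11/70*3 + 19/70*2 + 6/35*2 = 163/70 = 2.3286

2.3286 bits


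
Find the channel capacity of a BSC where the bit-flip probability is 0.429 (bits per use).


H(p) = -p*log2(p) - (1-p)*log2(1-p) = -0.429*log2(0.429) - 0.571*log2(0.571) = 0.523788 + 0.461618 = 0.9854. C = 1 - H(p) = 1 - 0.9854 = 0.0146

0.0146 bits


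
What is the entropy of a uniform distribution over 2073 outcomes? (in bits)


H = log2(n) = log2(2073) = 11.0175

11.0175 bits


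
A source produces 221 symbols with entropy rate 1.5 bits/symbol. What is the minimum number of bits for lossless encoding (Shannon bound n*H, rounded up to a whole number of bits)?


Minimum bits >= n * H = 221 * 1.5 = 331.5, rounded up to a whole number of bits = 332

332 bits


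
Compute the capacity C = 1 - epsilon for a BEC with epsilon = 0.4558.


C = 1 - epsilon = 1 - 0.4558 = 0.5442

0.5442 bits


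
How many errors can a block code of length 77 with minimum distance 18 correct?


Correction capability = floor((d-1)/2) = floor((18-1)/2) = 8

8 errors


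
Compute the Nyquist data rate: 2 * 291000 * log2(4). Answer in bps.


Rate = 2 * B * log2(M) = 2 * 291000 * 2.0 = 1164000.0

1164000.0 bps


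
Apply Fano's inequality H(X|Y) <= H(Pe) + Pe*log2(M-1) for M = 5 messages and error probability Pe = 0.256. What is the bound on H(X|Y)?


H(Pe) = -Pe*log2(Pe) - (1-Pe)*log2(1-Pe) = -0.256*log2(0.256) - 0.744*log2(0.744) = 0.503241 + 0.317409 = 0.8207. Pe*log2(M-1) = 0.256*log2(4) = 0.512000. Bound = H(Pe) + Pe*log2(M-1) = 0.503241 + 0.317409 + 0.512000 = 1.3327

1.3327 bits


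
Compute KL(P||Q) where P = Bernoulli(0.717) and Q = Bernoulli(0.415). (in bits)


KL = p*log2(p/q) + (1-p)*log2((1-p)/(1-q)) = 0.717*log2(0.717/0.415) + 0.283*log2(0.283/0.585) = 0.2691

0.2691 bits


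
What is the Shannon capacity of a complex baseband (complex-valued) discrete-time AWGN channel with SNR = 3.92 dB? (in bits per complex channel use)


SNR_linear = 10^(3.92/10) = 2.466; C = log2(1 + SNR_linear) = log2(1 + 2.466) = 1.7933

1.7933 bits/channel use


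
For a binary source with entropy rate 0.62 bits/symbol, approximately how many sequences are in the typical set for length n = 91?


log2|A_typical| = nH = 91 * 0.62 = 56.42, so |A_typical| ~ 2^56.42 = 9.641e+16

9.641e+16


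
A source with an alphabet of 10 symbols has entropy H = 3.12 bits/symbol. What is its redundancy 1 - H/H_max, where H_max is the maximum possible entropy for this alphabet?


H_max = log2(K) = log2(10) = 3.3219 bits/symbol. Redundancy = 1 - H/H_max = 1 - 3.12/3.3219 = 1 - 0.9392 = 0.0608

0.0608


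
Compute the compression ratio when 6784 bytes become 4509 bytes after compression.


Ratio = original / compressed = 6784 / 4509 = 1.5045

1.5045


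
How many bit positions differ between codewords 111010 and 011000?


Count differing positions: ^ . . . ^ . = 2 differences

2


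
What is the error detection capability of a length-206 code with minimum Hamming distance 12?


Detection capability = d_min - 1 = 12 - 1 = 11

11 errors


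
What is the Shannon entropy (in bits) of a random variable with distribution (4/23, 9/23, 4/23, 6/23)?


H = -sum(p_i * log2(p_i)). Terms: -(4/23)*log2(4/23) = 0.438880; -(9/23)*log2(9/23) = 0.529684; -(4/23)*log2(4/23) = 0.438880; -(6/23)*log2(6/23) = 0.505722. H = 0.438880 + 0.529684 + 0.438880 + 0.505722 = 1.9132

1.9132 bits


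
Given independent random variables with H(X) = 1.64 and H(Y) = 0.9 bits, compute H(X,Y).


For independent variables, H(X,Y) = H(X) + H(Y) = 1.64 + 0.9 = 2.54

2.54 bits


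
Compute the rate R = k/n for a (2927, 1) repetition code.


Rate = k/n = 1/2927

1/2927


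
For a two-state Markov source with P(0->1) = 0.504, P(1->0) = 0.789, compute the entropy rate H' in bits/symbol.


Stationary distribution: pi_0 = p10/(p01+p10) = 0.6102, pi_1 = 0.3898. Entropy rate H' = pi_0*H(p01) + pi_1*H(p10) = 0.6102*1.0 + 0.3898*0.7434 = 0.8999

0.8999 bits/symbol


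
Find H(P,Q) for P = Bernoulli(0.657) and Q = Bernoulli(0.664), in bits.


H(P,Q) = -p*log2(q) - (1-p)*log2(1-q). -0.657*log2(0.664) = 0.388119; -0.343*log2(0.336) = 0.539699. H(P,Q) = 0.388119 + 0.539699 = 0.9278

0.9278 bits


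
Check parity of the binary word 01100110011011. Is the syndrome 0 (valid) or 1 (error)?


Syndrome = XOR of all bits = 0 XOR 1 XOR 1 XOR 0 XOR 0 XOR 1 XOR 1 XOR 0 XOR 0 XOR 1 XOR 1 XOR 0 XOR 1 XOR 1 = 0

0


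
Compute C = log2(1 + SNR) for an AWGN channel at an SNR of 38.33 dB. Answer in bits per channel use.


SNR_linear = 10^(38.33/10) = 6807.6936; C = log2(1 + SNR_linear) = log2(1 + 6807.6936) = 12.7332

12.7332 bits/channel use


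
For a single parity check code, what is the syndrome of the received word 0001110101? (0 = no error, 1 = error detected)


Syndrome = XOR of all bits = 0 XOR 0 XOR 0 XOR 1 XOR 1 XOR 1 XOR 0 XOR 1 XOR 0 XOR 1 = 1

1


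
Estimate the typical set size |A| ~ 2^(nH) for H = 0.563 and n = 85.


log2|A_typical| = nH = 85 * 0.563 = 47.855, so |A_typical| ~ 2^47.855 = 2.546e+14

2.546e+14


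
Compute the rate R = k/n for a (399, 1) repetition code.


Rate = k/n = 1/399

1/399


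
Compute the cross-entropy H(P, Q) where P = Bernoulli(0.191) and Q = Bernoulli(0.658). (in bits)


H(P,Q) = -p*log2(q) - (1-p)*log2(1-q). -0.191*log2(0.658) = 0.115334; -0.809*log2(0.342) = 1.252277. H(P,Q) = 0.115334 + 1.252277 = 1.3676

1.3676 bits


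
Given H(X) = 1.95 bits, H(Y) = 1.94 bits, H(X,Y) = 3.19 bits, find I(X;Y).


I(X;Y) = H(X) + H(Y) - H(X,Y) = 1.95 + 1.94 - 3.19 = 0.7

0.7 bits


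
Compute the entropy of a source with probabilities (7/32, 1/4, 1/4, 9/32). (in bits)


H = -sum(p_i * log2(p_i)). Terms: -(7/32)*log2(7/32) = 0.479641; -(1/4)*log2(1/4) = 0.500000; -(1/4)*log2(1/4) = 0.500000; -(9/32)*log2(9/32) = 0.514709. H = 0.479641 + 0.500000 + 0.500000 + 0.514709 = 1.9943

1.9943 bits


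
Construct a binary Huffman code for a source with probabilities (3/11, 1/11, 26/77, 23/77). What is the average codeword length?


Huffman construction (repeatedly merge the two least-probable nodes; each merge adds 1 bit to every symbol beneath it): 1/11 + 3/11 = 4/11; 23/77 + 26/77 = 7/11; 4/11 + 7/11 = 1. Resulting codeword lengths (in the order the probabilities were given): (2, 2, 2, 2). L_avg = sum(p_i * l_i) = 3/11*2 + 1/11*2 + 26/77*2 + 23/77*2 = 2

2.0 bits


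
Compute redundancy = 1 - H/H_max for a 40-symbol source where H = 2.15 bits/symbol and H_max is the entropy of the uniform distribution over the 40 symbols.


H_max = log2(K) = log2(40) = 5.3219 bits/symbol. Redundancy = 1 - H/H_max = 1 - 2.15/5.3219 = 1 - 0.404 = 0.596

0.596


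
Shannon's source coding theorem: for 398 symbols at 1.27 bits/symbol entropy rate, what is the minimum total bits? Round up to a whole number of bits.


Minimum bits >= n * H = 398 * 1.27 = 505.46, rounded up to a whole number of bits = 506

506 bits


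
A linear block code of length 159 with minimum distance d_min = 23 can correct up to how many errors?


Correction capability = floor((d-1)/2) = floor((23-1)/2) = 11

11 errors


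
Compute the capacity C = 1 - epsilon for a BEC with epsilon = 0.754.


C = 1 - epsilon = 1 - 0.754 = 0.246

0.246 bits


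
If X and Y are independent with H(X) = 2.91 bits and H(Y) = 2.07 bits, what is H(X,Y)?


For independent variables, H(X,Y) = H(X) + H(Y) = 2.91 + 2.07 = 4.98

4.98 bits


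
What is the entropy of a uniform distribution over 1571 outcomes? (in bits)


H = log2(n) = log2(1571) = 10.6175

10.6175 bits


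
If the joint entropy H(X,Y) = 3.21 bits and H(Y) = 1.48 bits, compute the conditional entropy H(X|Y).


H(X|Y) = H(X,Y) - H(Y) = 3.21 - 1.48 = 1.73

1.73 bits


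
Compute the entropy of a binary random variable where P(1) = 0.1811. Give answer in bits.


H = -p*log2(p) - (1-p)*log2(1-p). -0.1811*log2(0.1811) = 0.446437; -0.8189*log2(0.8189) = 0.236040. H = 0.446437 + 0.236040 = 0.6825

0.6825 bits


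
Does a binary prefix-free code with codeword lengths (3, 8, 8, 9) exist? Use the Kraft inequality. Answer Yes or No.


Kraft sum = sum(2^(-l_i)) = 0.1348, need <= 1. Result: satisfied (a binary prefix-free code with these lengths exists)

Yes


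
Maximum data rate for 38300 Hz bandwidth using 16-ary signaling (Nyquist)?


Rate = 2 * B * log2(M) = 2 * 38300 * 4.0 = 306400.0

306400.0 bps


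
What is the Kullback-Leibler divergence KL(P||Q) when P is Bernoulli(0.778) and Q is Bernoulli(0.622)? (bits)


KL = p*log2(p/q) + (1-p)*log2((1-p)/(1-q)) = 0.778*log2(0.778/0.622) + 0.222*log2(0.222/0.378) = 0.0807

0.0807 bits


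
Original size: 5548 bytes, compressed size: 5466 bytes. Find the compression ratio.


Ratio = original / compressed = 5548 / 5466 = 1.015

1.015


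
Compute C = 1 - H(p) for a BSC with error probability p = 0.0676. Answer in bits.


H(p) = -p*log2(p) - (1-p)*log2(1-p) = -0.0676*log2(0.0676) - 0.9324*log2(0.9324) = 0.262750 + 0.094153 = 0.3569. C = 1 - H(p) = 1 - 0.3569 = 0.6431

0.6431 bits


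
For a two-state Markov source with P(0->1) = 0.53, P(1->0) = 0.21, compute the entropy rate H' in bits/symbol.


Stationary distribution: pi_0 = p10/(p01+p10) = 0.2838, pi_1 = 0.7162. Entropy rate H' = pi_0*H(p01) + pi_1*H(p10) = 0.2838*0.9974 + 0.7162*0.7415 = 0.8141

0.8141 bits/symbol


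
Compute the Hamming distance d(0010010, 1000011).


Count differing positions: ^ . ^ . . . ^ = 3 differences

3


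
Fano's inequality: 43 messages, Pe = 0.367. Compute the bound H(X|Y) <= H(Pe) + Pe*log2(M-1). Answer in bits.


H(Pe) = -Pe*log2(Pe) - (1-Pe)*log2(1-Pe) = -0.367*log2(0.367) - 0.633*log2(0.633) = 0.530736 + 0.417604 = 0.9483. Pe*log2(M-1) = 0.367*log2(42) = 1.978980. Bound = H(Pe) + Pe*log2(M-1) = 0.530736 + 0.417604 + 1.978980 = 2.9273

2.9273 bits


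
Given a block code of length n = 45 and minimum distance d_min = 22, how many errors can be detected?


Detection capability = d_min - 1 = 22 - 1 = 21

21 errors


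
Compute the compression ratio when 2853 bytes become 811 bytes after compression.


Ratio = original / compressed = 2853 / 811 = 3.5179

3.5179


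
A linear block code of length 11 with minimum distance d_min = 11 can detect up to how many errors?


Detection capability = d_min - 1 = 11 - 1 = 10

10 errors


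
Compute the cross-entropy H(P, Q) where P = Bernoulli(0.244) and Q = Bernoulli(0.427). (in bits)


H(P,Q) = -p*log2(q) - (1-p)*log2(1-q). -0.244*log2(0.427) = 0.299557; -0.756*log2(0.573) = 0.607365. H(P,Q) = 0.299557 + 0.607365 = 0.9069

0.9069 bits


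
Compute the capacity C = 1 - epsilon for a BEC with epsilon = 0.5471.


C = 1 - epsilon = 1 - 0.5471 = 0.4529

0.4529 bits


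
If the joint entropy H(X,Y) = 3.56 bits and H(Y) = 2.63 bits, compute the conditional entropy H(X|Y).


H(X|Y) = H(X,Y) - H(Y) = 3.56 - 2.63 = 0.93

0.93 bits


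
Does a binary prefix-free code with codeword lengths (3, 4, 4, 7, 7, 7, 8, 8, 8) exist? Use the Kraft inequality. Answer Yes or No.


Kraft sum = sum(2^(-l_i)) = 0.2852, need <= 1. Result: satisfied (a binary prefix-free code with these lengths exists)

Yes


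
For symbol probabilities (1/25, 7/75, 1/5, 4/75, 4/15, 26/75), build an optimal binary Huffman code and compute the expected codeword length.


Huffman construction (repeatedly merge the two least-probable nodes; each merge adds 1 bit to every symbol beneath it): 1/25 + 4/75 = 7/75; 7/75 + 7/75 = 14/75; 14/75 + 1/5 = 29/75; 4/15 + 26/75 = 46/75; 29/75 + 46/75 = 1. Resulting codeword lengths (in the order the probabilities were given): (4, 3, 2, 4, 2, 2). L_avg = sum(p_i * l_i) = 1/25*4 + 7/75*3 + 1/5*2 + 4/75*4 + 4/15*2 + 26/75*2 = 57/25 = 2.28

2.28 bits


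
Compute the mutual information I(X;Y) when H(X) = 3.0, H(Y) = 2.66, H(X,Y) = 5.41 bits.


I(X;Y) = H(X) + H(Y) - H(X,Y) = 3.0 + 2.66 - 5.41 = 0.25

0.25 bits


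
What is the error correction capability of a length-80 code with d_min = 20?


Correction capability = floor((d-1)/2) = floor((20-1)/2) = 9

9 errors


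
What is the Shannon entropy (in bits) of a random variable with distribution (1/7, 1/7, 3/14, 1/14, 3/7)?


H = -sum(p_i * log2(p_i)). Terms: -(1/7)*log2(1/7) = 0.401051; -(1/7)*log2(1/7) = 0.401051; -(3/14)*log2(3/14) = 0.476227; -(1/14)*log2(1/14) = 0.271954; -(3/7)*log2(3/7) = 0.523882. H = 0.401051 + 0.401051 + 0.476227 + 0.271954 + 0.523882 = 2.0742

2.0742 bits


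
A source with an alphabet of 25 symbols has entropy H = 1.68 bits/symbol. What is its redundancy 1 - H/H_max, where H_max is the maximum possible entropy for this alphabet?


H_max = log2(K) = log2(25) = 4.6439 bits/symbol. Redundancy = 1 - H/H_max = 1 - 1.68/4.6439 = 1 - 0.3618 = 0.6382

0.6382


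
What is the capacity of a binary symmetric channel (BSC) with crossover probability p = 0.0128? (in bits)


H(p) = -p*log2(p) - (1-p)*log2(1-p) = -0.0128*log2(0.0128) - 0.9872*log2(0.9872) = 0.080483 + 0.018348 = 0.0988. C = 1 - H(p) = 1 - 0.0988 = 0.9012

0.9012 bits


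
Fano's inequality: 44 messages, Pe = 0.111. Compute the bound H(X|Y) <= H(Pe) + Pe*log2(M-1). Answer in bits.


H(Pe) = -Pe*log2(Pe) - (1-Pe)*log2(1-Pe) = -0.111*log2(0.111) - 0.889*log2(0.889) = 0.352022 + 0.150903 = 0.5029. Pe*log2(M-1) = 0.111*log2(43) = 0.602315. Bound = H(Pe) + Pe*log2(M-1) = 0.352022 + 0.150903 + 0.602315 = 1.1052

1.1052 bits


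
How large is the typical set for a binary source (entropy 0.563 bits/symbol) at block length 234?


log2|A_typical| = nH = 234 * 0.563 = 131.742, so |A_typical| ~ 2^131.742 = 4.553e+39

4.553e+39


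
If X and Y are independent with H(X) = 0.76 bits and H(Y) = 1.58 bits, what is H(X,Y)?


For independent variables, H(X,Y) = H(X) + H(Y) = 0.76 + 1.58 = 2.34

2.34 bits


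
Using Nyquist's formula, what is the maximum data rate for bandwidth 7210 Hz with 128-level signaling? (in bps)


Rate = 2 * B * log2(M) = 2 * 7210 * 7.0 = 100940.0

100940.0 bps


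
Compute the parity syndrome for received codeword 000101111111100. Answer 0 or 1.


Syndrome = XOR of all bits = 0 XOR 0 XOR 0 XOR 1 XOR 0 XOR 1 XOR 1 XOR 1 XOR 1 XOR 1 XOR 1 XOR 1 XOR 1 XOR 0 XOR 0 = 1

1


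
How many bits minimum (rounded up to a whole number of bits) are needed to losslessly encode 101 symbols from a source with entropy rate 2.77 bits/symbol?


Minimum bits >= n * H = 101 * 2.77 = 279.77, rounded up to a whole number of bits = 280

280 bits


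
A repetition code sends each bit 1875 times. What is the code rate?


Rate = k/n = 1/1875

1/1875


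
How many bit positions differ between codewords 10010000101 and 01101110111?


Count differing positions: ^ ^ ^ ^ ^ ^ ^ . . ^ . = 8 differences

8


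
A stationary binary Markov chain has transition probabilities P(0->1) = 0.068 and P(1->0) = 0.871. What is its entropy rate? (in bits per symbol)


Stationary distribution: pi_0 = p10/(p01+p10) = 0.9276, pi_1 = 0.0724. Entropy rate H' = pi_0*H(p01) + pi_1*H(p10) = 0.9276*0.3584 + 0.0724*0.5547 = 0.3726

0.3726 bits/symbol


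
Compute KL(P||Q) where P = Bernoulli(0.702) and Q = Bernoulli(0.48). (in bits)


KL = p*log2(p/q) + (1-p)*log2((1-p)/(1-q)) = 0.702*log2(0.702/0.48) + 0.298*log2(0.298/0.52) = 0.1456

0.1456 bits


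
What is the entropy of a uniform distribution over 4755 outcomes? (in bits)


H = log2(n) = log2(4755) = 12.2152

12.2152 bits


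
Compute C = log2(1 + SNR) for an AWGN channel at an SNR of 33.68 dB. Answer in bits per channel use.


SNR_linear = 10^(33.68/10) = 2333.4581; C = log2(1 + SNR_linear) = log2(1 + 2333.4581) = 11.1889

11.1889 bits/channel use


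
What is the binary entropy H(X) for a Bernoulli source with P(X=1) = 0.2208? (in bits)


H = -p*log2(p) - (1-p)*log2(1-p). -0.2208*log2(0.2208) = 0.481165; -0.7792*log2(0.7792) = 0.280461. H = 0.481165 + 0.280461 = 0.7616

0.7616 bits


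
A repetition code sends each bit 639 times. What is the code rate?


Rate = k/n = 1/639

1/639


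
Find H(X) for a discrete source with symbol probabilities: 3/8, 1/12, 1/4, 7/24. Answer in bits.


H = -sum(p_i * log2(p_i)). Terms: -(3/8)*log2(3/8) = 0.530639; -(1/12)*log2(1/12) = 0.298747; -(1/4)*log2(1/4) = 0.500000; -(7/24)*log2(7/24) = 0.518469. H = 0.530639 + 0.298747 + 0.500000 + 0.518469 = 1.8479

1.8479 bits


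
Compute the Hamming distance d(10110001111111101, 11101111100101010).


Count differing positions: . ^ . ^ ^ ^ ^ . . ^ ^ . ^ . ^ ^ ^ = 11 differences

11


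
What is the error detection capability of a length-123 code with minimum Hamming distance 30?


Detection capability = d_min - 1 = 30 - 1 = 29

29 errors


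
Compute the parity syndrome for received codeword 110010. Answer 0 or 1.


Syndrome = XOR of all bits = 1 XOR 1 XOR 0 XOR 0 XOR 1 XOR 0 = 1

1


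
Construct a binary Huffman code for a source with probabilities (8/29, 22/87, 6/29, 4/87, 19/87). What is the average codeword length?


Huffman construction (repeatedly merge the two least-probable nodes; each merge adds 1 bit to every symbol beneath it): 4/87 + 6/29 = 22/87; 19/87 + 22/87 = 41/87; 22/87 + 8/29 = 46/87; 41/87 + 46/87 = 1. Resulting codeword lengths (in the order the probabilities were given): (2, 2, 3, 3, 2). L_avg = sum(p_i * l_i) = 8/29*2 + 22/87*2 + 6/29*3 + 4/87*3 + 19/87*2 = 196/87 = 2.2529

2.2529 bits


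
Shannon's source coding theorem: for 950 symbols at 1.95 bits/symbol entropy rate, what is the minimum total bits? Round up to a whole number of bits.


Minimum bits >= n * H = 950 * 1.95 = 1852.5, rounded up to a whole number of bits = 1853

1853 bits


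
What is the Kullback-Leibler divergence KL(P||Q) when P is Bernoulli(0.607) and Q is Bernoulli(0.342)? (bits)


KL = p*log2(p/q) + (1-p)*log2((1-p)/(1-q)) = 0.607*log2(0.607/0.342) + 0.393*log2(0.393/0.658) = 0.2102

0.2102 bits


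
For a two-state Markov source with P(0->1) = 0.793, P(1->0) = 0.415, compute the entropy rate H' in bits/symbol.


Stationary distribution: pi_0 = p10/(p01+p10) = 0.3435, pi_1 = 0.6565. Entropy rate H' = pi_0*H(p01) + pi_1*H(p10) = 0.3435*0.7357 + 0.6565*0.9791 = 0.8955

0.8955 bits/symbol


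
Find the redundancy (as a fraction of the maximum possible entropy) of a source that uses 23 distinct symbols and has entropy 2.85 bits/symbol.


H_max = log2(K) = log2(23) = 4.5236 bits/symbol. Redundancy = 1 - H/H_max = 1 - 2.85/4.5236 = 1 - 0.63 = 0.37

0.37


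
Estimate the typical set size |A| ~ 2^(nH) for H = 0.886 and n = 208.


log2|A_typical| = nH = 208 * 0.886 = 184.288, so |A_typical| ~ 2^184.288 = 2.994e+55

2.994e+55


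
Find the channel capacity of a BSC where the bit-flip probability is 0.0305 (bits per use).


H(p) = -p*log2(p) - (1-p)*log2(1-p) = -0.0305*log2(0.0305) - 0.9695*log2(0.9695) = 0.153569 + 0.043324 = 0.1969. C = 1 - H(p) = 1 - 0.1969 = 0.8031

0.8031 bits


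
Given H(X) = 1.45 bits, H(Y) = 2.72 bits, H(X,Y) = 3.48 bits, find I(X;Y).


I(X;Y) = H(X) + H(Y) - H(X,Y) = 1.45 + 2.72 - 3.48 = 0.69

0.69 bits


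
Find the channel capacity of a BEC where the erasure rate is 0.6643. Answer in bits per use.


C = 1 - epsilon = 1 - 0.6643 = 0.3357

0.3357 bits


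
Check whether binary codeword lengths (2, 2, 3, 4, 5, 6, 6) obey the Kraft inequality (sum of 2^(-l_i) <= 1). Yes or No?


Kraft sum = sum(2^(-l_i)) = 0.75, need <= 1. Result: satisfied (a binary prefix-free code with these lengths exists)

Yes


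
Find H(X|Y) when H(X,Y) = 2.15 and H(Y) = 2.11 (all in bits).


H(X|Y) = H(X,Y) - H(Y) = 2.15 - 2.11 = 0.04

0.04 bits


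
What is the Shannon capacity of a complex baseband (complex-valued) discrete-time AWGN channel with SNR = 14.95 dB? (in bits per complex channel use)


SNR_linear = 10^(14.95/10) = 31.2608; C = log2(1 + SNR_linear) = log2(1 + 31.2608) = 5.0117

5.0117 bits/channel use


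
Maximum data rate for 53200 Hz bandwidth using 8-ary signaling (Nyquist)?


Rate = 2 * B * log2(M) = 2 * 53200 * 3.0 = 319200.0

319200.0 bps


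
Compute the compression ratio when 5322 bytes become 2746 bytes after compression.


Ratio = original / compressed = 5322 / 2746 = 1.9381

1.9381


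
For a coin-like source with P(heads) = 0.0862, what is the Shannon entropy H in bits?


H = -p*log2(p) - (1-p)*log2(1-p). -0.0862*log2(0.0862) = 0.304818; -0.9138*log2(0.9138) = 0.118839. H = 0.304818 + 0.118839 = 0.4237

0.4237 bits


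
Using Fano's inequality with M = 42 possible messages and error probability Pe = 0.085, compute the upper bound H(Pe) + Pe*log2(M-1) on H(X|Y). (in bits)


H(Pe) = -Pe*log2(Pe) - (1-Pe)*log2(1-Pe) = -0.085*log2(0.085) - 0.915*log2(0.915) = 0.302293 + 0.117263 = 0.4196. Pe*log2(M-1) = 0.085*log2(41) = 0.455392. Bound = H(Pe) + Pe*log2(M-1) = 0.302293 + 0.117263 + 0.455392 = 0.8749

0.8749 bits


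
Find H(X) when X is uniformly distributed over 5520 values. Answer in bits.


H = log2(n) = log2(5520) = 12.4305

12.4305 bits


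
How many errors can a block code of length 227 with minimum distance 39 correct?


Correction capability = floor((d-1)/2) = floor((39-1)/2) = 19

19 errors


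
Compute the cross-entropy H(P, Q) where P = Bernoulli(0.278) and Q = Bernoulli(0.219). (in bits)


H(P,Q) = -p*log2(q) - (1-p)*log2(1-q). -0.278*log2(0.219) = 0.609097; -0.722*log2(0.781) = 0.257469. H(P,Q) = 0.609097 + 0.257469 = 0.8666

0.8666 bits


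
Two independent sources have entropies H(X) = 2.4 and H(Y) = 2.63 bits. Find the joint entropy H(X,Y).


For independent variables, H(X,Y) = H(X) + H(Y) = 2.4 + 2.63 = 5.03

5.03 bits


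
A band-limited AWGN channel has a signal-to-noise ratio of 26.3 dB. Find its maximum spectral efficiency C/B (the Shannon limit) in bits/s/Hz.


SNR_linear = 10^(26.3/10) = 426.5795; C/B = log2(1 + SNR_linear) = log2(1 + 426.5795) = 8.74

8.74 bits/s/Hz


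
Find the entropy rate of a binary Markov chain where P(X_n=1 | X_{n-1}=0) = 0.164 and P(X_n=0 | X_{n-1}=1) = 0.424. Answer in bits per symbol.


Stationary distribution: pi_0 = p10/(p01+p10) = 0.7211, pi_1 = 0.2789. Entropy rate H' = pi_0*H(p01) + pi_1*H(p10) = 0.7211*0.6438 + 0.2789*0.9833 = 0.7385

0.7385 bits/symbol


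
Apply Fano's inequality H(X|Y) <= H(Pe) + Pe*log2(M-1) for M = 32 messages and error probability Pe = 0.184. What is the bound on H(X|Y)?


H(Pe) = -Pe*log2(Pe) - (1-Pe)*log2(1-Pe) = -0.184*log2(0.184) - 0.816*log2(0.816) = 0.449369 + 0.239381 = 0.6887. Pe*log2(M-1) = 0.184*log2(31) = 0.911572. Bound = H(Pe) + Pe*log2(M-1) = 0.449369 + 0.239381 + 0.911572 = 1.6003

1.6003 bits


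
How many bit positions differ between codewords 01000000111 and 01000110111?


Count differing positions: . . . . . ^ ^ . . . . = 2 differences

2


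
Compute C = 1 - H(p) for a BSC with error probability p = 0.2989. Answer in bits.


H(p) = -p*log2(p) - (1-p)*log2(1-p) = -0.2989*log2(0.2989) - 0.7011*log2(0.7011) = 0.520763 + 0.359179 = 0.8799. C = 1 - H(p) = 1 - 0.8799 = 0.1201

0.1201 bits


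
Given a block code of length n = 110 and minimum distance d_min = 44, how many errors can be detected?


Detection capability = d_min - 1 = 44 - 1 = 43

43 errors


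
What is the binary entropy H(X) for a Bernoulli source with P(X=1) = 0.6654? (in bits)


H = -p*log2(p) - (1-p)*log2(1-p). -0.6654*log2(0.6654) = 0.391060; -0.3346*log2(0.3346) = 0.528498. H = 0.391060 + 0.528498 = 0.9196

0.9196 bits


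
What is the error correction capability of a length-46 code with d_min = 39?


Correction capability = floor((d-1)/2) = floor((39-1)/2) = 19

19 errors


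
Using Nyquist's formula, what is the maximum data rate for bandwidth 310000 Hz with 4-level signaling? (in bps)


Rate = 2 * B * log2(M) = 2 * 310000 * 2.0 = 1240000.0

1240000.0 bps


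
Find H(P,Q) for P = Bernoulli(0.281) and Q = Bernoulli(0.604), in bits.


H(P,Q) = -p*log2(q) - (1-p)*log2(1-q). -0.281*log2(0.604) = 0.204394; -0.719*log2(0.396) = 0.960891. H(P,Q) = 0.204394 + 0.960891 = 1.1653

1.1653 bits


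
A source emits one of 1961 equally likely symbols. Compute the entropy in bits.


H = log2(n) = log2(1961) = 10.9374

10.9374 bits


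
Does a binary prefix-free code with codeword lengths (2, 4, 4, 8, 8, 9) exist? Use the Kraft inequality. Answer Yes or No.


Kraft sum = sum(2^(-l_i)) = 0.3848, need <= 1. Result: satisfied (a binary prefix-free code with these lengths exists)

Yes


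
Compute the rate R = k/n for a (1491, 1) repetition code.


Rate = k/n = 1/1491

1/1491


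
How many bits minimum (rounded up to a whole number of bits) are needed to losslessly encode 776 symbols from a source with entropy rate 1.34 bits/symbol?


Minimum bits >= n * H = 776 * 1.34 = 1039.84, rounded up to a whole number of bits = 1040

1040 bits


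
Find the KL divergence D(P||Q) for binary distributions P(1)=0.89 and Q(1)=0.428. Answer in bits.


KL = p*log2(p/q) + (1-p)*log2((1-p)/(1-q)) = 0.89*log2(0.89/0.428) + 0.11*log2(0.11/0.572) = 0.6784

0.6784 bits


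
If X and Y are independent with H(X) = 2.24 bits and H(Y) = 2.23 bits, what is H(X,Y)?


For independent variables, H(X,Y) = H(X) + H(Y) = 2.24 + 2.23 = 4.47

4.47 bits


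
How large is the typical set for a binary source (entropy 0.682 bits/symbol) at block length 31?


log2|A_typical| = nH = 31 * 0.682 = 21.142, so |A_typical| ~ 2^21.142 = 2.314e+06

2.314e+06


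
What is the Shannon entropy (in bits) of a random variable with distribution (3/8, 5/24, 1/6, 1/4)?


H = -sum(p_i * log2(p_i)). Terms: -(3/8)*log2(3/8) = 0.530639; -(5/24)*log2(5/24) = 0.471466; -(1/6)*log2(1/6) = 0.430827; -(1/4)*log2(1/4) = 0.500000. H = 0.530639 + 0.471466 + 0.430827 + 0.500000 = 1.9329

1.9329 bits


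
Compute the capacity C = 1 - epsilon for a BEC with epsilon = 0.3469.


C = 1 - epsilon = 1 - 0.3469 = 0.6531

0.6531 bits


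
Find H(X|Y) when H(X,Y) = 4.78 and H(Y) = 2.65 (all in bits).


H(X|Y) = H(X,Y) - H(Y) = 4.78 - 2.65 = 2.13

2.13 bits


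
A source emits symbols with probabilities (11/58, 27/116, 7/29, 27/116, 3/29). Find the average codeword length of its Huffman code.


Huffman construction (repeatedly merge the two least-probable nodes; each merge adds 1 bit to every symbol beneath it): 3/29 + 11/58 = 17/58; 27/116 + 27/116 = 27/58; 7/29 + 17/58 = 31/58; 27/58 + 31/58 = 1. Resulting codeword lengths (in the order the probabilities were given): (3, 2, 2, 2, 3). L_avg = sum(p_i * l_i) = 11/58*3 + 27/116*2 + 7/29*2 + 27/116*2 + 3/29*3 = 133/58 = 2.2931

2.2931 bits


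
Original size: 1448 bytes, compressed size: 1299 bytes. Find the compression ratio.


Ratio = original / compressed = 1448 / 1299 = 1.1147

1.1147


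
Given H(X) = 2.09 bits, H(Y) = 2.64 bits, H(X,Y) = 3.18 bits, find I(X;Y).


I(X;Y) = H(X) + H(Y) - H(X,Y) = 2.09 + 2.64 - 3.18 = 1.55

1.55 bits
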